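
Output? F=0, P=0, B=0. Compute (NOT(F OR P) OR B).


F OR P = 0
NOT(0) = 1
1 OR 0 = 1

1


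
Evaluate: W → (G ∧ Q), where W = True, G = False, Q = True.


W = True, G = False, Q = True
Step 1: G ∧ Q = False AND True = False
Step 2: W → (False): false only when W=True and consequent=False.
Result: False

False


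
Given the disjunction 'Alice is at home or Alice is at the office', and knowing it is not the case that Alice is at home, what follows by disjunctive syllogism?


Disjunctive syllogism: P ∨ Q, ¬P ⊢ Q
Disjunction: Alice is at home ∨ Alice is at the office
We know it is not the case that Alice is at home.
By disjunctive syllogism, the other disjunct must be true.

Alice is at the office


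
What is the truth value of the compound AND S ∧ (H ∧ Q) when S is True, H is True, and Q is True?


S = True, H = True, Q = True
Step 1: H ∧ Q = True AND True = True
Step 2: S ∧ True = True AND True = True
AND is true only when ALL operands are true.

True


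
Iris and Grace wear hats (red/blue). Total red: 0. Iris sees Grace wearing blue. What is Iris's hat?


Total red = 0, Grace = blue
Red accounted for: 0
Remaining for Iris: 0
Iris's hat is blue.

blue


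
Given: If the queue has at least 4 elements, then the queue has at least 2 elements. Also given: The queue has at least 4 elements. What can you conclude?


Modus ponens: P → Q, P ⊢ Q
P: the queue has at least 4 elements
Q: the queue has at least 2 elements
We have P → Q and P is true.
By modus ponens, Q must be true.

The queue has at least 2 elements


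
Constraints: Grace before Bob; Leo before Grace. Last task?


Constraints: Grace before Bob; Leo before Grace
The last task can have nothing scheduled after it, so it must never appear on the left of a 'before'.
Tasks appearing before some other task: Grace, Leo.
The only task not in that list is Bob → it is last.

Bob


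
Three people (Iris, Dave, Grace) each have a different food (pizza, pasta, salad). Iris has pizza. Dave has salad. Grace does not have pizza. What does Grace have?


From clues:
  Iris → pizza
  Dave → salad
By elimination, Grace gets the remaining.

pasta


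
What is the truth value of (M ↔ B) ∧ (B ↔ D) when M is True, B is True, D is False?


M = True, B = True, D = False
Step 1: M ↔ B is true when M and B have the same value. Result: True
Step 2: B ↔ D is true when B and D have the same value. Result: False
Step 3: True ∧ False = False

False


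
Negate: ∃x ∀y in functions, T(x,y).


Original: ∃x ∀y T(x,y)
Rule: ¬∀→∃, ¬∃→∀, negate predicate.
Negation: ∀x ∃y ¬T(x,y)

∀x ∃y ¬T(x,y)


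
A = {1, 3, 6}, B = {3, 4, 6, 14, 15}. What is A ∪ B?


A = {1, 3, 6}
B = {3, 4, 6, 14, 15}
Operation: union
All elements combined: 1, 3, 4, 6, 14, 15

{1, 3, 4, 6, 14, 15}


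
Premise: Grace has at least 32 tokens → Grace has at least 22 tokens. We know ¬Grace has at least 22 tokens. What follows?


Modus tollens: P → Q, ¬Q ⊢ ¬P
P: Grace has at least 32 tokens
Q: Grace has at least 22 tokens
We have P → Q and Q is false.
By modus tollens, P must be false.

It is not the case that Grace has at least 32 tokens


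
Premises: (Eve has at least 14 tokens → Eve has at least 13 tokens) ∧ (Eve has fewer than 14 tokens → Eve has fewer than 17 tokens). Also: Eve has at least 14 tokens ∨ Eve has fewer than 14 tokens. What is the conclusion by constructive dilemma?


Constructive dilemma: (P → Q) ∧ (R → S), P ∨ R ⊢ Q ∨ S
Premise 1: Eve has at least 14 tokens → Eve has at least 13 tokens
Premise 2: Eve has fewer than 14 tokens → Eve has fewer than 17 tokens
Premise 3: Eve has at least 14 tokens ∨ Eve has fewer than 14 tokens
Case 1: Assuming Eve has at least 14 tokens, then by Premise 1, Eve has at least 13 tokens.
Case 2: Assuming Eve has fewer than 14 tokens, then by Premise 2, Eve has fewer than 17 tokens.
Since one of Eve has at least 14 tokens or Eve has fewer than 14 tokens must hold, we get Eve has at least 13 tokens or Eve has fewer than 17 tokens.

Eve has at least 13 tokens or Eve has fewer than 17 tokens.


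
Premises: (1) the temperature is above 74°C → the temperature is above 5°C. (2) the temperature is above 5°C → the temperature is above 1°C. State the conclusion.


Hypothetical syllogism: P → Q, Q → R ⊢ P → R
Premise 1: the temperature is above 74°C → the temperature is above 5°C
Premise 2: the temperature is above 5°C → the temperature is above 1°C
Chain the implications: the middle term (the temperature is above 5°C) links the two.
Conclusion: If the temperature is above 74°C, then the temperature is above 1°C.

If the temperature is above 74°C, then the temperature is above 1°C.


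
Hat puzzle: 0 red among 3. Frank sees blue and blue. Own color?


Total red = 0, seen red = 0
Own red = 0 - 0 = 0
Frank's hat is blue.

blue


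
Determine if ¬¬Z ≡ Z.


Expression 1: ¬¬Z
Expression 2: Z
Truth table (Z | Expr1 Expr2):
  T |   T     T
  F |   F     F
All 2 rows agree, so the expressions are logically equivalent.

Yes


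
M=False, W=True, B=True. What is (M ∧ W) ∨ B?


M = False, W = True, B = True
Expression: (M ∧ W) ∨ B
Step 1: M ∧ W = False AND True = False
Step 2: (False) ∨ B = False OR True = True

True


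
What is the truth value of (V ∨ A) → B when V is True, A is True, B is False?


V = True, A = True, B = False
Step 1: V ∨ A = True OR True = True
Step 2: (True) → B: false only when antecedent=True and B=False.
Result: False

False


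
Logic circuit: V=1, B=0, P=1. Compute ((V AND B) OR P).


V AND B = 1&0 = 0
0 OR 1 = 1

1


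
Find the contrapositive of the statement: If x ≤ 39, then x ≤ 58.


Original: If x ≤ 39, then x ≤ 58
Contrapositive: If ¬Q, then ¬P
Negate Q: not (x ≤ 58)
Negate P: not (x ≤ 39)

If not (x ≤ 58), then not (x ≤ 39).


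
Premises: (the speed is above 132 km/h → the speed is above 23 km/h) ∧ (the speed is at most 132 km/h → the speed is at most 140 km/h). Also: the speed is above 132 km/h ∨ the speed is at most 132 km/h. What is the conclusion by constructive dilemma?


Constructive dilemma: (P → Q) ∧ (R → S), P ∨ R ⊢ Q ∨ S
Premise 1: the speed is above 132 km/h → the speed is above 23 km/h
Premise 2: the speed is at most 132 km/h → the speed is at most 140 km/h
Premise 3: the speed is above 132 km/h ∨ the speed is at most 132 km/h
Case 1: Assuming the speed is above 132 km/h, then by Premise 1, the speed is above 23 km/h.
Case 2: Assuming the speed is at most 132 km/h, then by Premise 2, the speed is at most 140 km/h.
Since one of the speed is above 132 km/h or the speed is at most 132 km/h must hold, we get the speed is above 23 km/h or the speed is at most 140 km/h.

The speed is above 23 km/h or the speed is at most 140 km/h.


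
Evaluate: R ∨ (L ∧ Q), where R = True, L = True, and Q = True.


R = True, L = True, Q = True
Step 1: L ∧ Q = True AND True = True
Step 2: R ∨ True = True OR True = True
AND evaluated first (higher precedence); then OR applied.

True


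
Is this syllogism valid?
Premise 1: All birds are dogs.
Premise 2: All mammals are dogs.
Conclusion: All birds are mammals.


Premise 1: All birds are dogs.
Premise 2: All mammals are dogs.
Conclusion: All birds are mammals.
Fallacy: undistributed middle. dogs is predicate in both.
Counterexample: birds and mammals could be disjoint subsets of dogs.

Invalid


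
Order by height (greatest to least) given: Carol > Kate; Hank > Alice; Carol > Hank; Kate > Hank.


Constraints: Carol > Kate; Hank > Alice; Carol > Hank; Kate > Hank
Method: at each step, the next-highest is the one remaining person who never appears on the smaller side of a constraint between remaining people.
  Step 1: remaining {Carol, Hank, Alice, Kate}; on the smaller side: {Hank, Alice, Kate} → Carol is next (Carol > Kate; Carol > Hank).
  Step 2: remaining {Hank, Alice, Kate}; on the smaller side: {Hank, Alice} → Kate is next (Kate > Hank).
  Step 3: remaining {Hank, Alice}; on the smaller side: {Alice} → Hank is next (Hank > Alice).
  Step 4: only Alice remains → lowest.
Final ranking (highest to lowest):

Carol > Kate > Hank > Alice


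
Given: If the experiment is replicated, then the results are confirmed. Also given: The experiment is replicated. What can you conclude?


Modus ponens: P → Q, P ⊢ Q
P: the experiment is replicated
Q: the results are confirmed
We have P → Q and P is true.
By modus ponens, Q must be true.

The results are confirmed


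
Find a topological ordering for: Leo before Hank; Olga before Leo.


Constraints: Leo before Hank; Olga before Leo
Method: repeatedly schedule the remaining task that has no remaining task required before it.
  Step 1: remaining {Olga, Hank, Leo}; every task except Olga still has a predecessor pending → schedule Olga.
  Step 2: remaining {Hank, Leo}; every task except Leo still has a predecessor pending → schedule Leo.
  Step 3: only Hank remains → schedule Hank.
Resulting order:

Olga → Leo → Hank


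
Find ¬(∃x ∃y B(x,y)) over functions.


Original: ∃x ∃y B(x,y)
Rule: ¬∀→∃, ¬∃→∀, negate predicate.
Negation: ∀x ∀y ¬B(x,y)

∀x ∀y ¬B(x,y)


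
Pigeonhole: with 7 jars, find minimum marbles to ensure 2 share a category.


Pigeonhole: to guarantee k in one of n categories, need (k-1)×n + 1.
k = 2, n = 7
Minimum = (2-1) × 7 + 1 = 1 × 7 + 1

8


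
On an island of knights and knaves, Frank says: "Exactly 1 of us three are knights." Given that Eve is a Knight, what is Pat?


Frank claims exactly 1 knights among Frank, Eve, Pat.
Given: Eve is a Knight.

Case 1: Frank is a Knight (tells truth)
  Then exactly 1 of the three are knights.
  Counting Frank, Eve: 2 knight(s) so far. Need -1 more → impossible.
Case 2: Frank is a Knave (lies)
  Then the count is NOT 1.
  If Pat = Knave, count = 1 = 1 → claim would be true, contradicts lie.
  If Pat = Knight, count = 2 ≠ 1 → lie confirmed ✓

Pat is a Knight.

Knight


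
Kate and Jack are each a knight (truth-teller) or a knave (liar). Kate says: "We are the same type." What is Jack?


Kate says: "We are the same type."
Case 1: Kate is a Knight (truth-teller)
  Statement is true → they ARE the same → Jack is also a Knight
Case 2: Kate is a Knave (liar)
  Statement is false → they are NOT the same → Jack is a Knight
In both cases, Jack is a Knight.

Knight


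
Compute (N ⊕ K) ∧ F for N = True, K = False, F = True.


N = True, K = False, F = True
Step 1: N ⊕ K = True XOR False = True
Step 2: True ∧ F = True AND True = True
XOR true when exactly one of N,K is true; then AND with F.

True


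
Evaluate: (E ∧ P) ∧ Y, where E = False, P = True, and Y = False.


E = False, P = True, Y = False
Step 1: E ∧ P = False AND True = False
Step 2: False ∧ Y = False AND False = False
AND is true only when ALL operands are true.

False


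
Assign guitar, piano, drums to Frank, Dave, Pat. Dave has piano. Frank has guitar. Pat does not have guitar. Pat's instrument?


From clues:
  Frank → guitar
  Dave → piano
By elimination, Pat gets the remaining.

drums


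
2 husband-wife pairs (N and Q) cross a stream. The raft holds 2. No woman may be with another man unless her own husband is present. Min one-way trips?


Label couples N and Q.
1. WN+WQ → (far: WN,WQ; near: HN,HQ)
2. WN ←   (far: WQ; near: HN,HQ,WN)
3. HN+HQ → (far: HN,HQ,WQ; near: WN)
4. HN ←   (far: HQ,WQ; near: HN,WN)  — HN returns, since WN is alone on near bank
5. HN+WN → (far: all four; near: empty)
Every state respects the constraint.
Minimum trips = 5

5


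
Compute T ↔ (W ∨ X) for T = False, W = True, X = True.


T = False, W = True, X = True
Step 1: W ∨ X = True OR True = True
Step 2: T ↔ (True): true when both sides have same truth value.
Result: False ↔ True = False

False


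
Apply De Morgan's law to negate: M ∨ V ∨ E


De Morgan's law: ¬(P ∨ Q ∨ R) ≡ ¬P ∧ ¬Q ∧ ¬R
¬(M ∨ V ∨ E) = ¬M ∧ ¬V ∧ ¬E

¬M ∧ ¬V ∧ ¬E


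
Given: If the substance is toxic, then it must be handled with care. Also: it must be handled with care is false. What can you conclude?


Modus tollens: P → Q, ¬Q ⊢ ¬P
P: the substance is toxic
Q: it must be handled with care
We have P → Q and Q is false.
By modus tollens, P must be false.

It is not the case that the substance is toxic


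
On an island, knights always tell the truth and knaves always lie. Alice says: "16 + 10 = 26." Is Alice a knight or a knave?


Statement: "16 + 10 = 26."
Actual: 16 + 10 = 26
Claimed: 26
Statement is TRUE → Alice tells the truth → Knight

Knight


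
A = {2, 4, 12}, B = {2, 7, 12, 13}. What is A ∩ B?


A = {2, 4, 12}
B = {2, 7, 12, 13}
Operation: intersection
Elements in both: 2, 12

{2, 12}


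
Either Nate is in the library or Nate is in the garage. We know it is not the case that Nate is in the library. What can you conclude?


Disjunctive syllogism: P ∨ Q, ¬P ⊢ Q
Disjunction: Nate is in the library ∨ Nate is in the garage
We know it is not the case that Nate is in the library.
By disjunctive syllogism, the other disjunct must be true.

Nate is in the garage


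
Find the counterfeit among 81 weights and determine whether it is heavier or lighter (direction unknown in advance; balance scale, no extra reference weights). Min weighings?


Let n = 81. 162 possibilities (n weights × lighter/heavier); each weighing has 3 outcomes.
Bound for k weighings: say the first weighing puts j weights on each pan. If it tips, the 2j weighed weights remain suspects (each with a known direction) and k-1 weighings give 3^(k-1) outcomes; 3^(k-1) is odd, so 2j ≤ 3^(k-1) - 1. If it balances, the n - 2j unweighed weights remain with direction unknown: 2(n - 2j) ≤ 3^(k-1) - 1 by the same parity argument. Adding, n ≤ (3^(k-1) - 1) + (3^(k-1) - 1)/2 = (3^k - 3)/2, and the classical three-group strategy achieves this (3 weights in 2 weighings, 12 in 3, 39 in 4, 120 in 5).
So we need the smallest k with (3^k - 3)/2 ≥ 81.
k = 4: (3^4 - 3)/2 = 39 < 81 ✗
k = 5: (3^5 - 3)/2 = 120 ≥ 81 ✓

5


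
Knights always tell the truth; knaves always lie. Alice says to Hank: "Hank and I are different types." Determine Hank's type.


Alice says: "Hank and I are different types."
Case 1: Alice is a Knight (truth-teller)
  Statement is true → they ARE different → Hank is a Knave
Case 2: Alice is a Knave (liar)
  Statement is false → they are NOT different → Hank is a Knave
In both cases, Hank is a Knave.

Knave


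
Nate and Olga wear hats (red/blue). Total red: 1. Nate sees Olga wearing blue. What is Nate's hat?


Total red = 1, Olga = blue
Red accounted for: 0
Remaining for Nate: 1
Nate's hat is red.

red


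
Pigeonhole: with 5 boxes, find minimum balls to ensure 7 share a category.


Pigeonhole: to guarantee k in one of n categories, need (k-1)×n + 1.
k = 7, n = 5
Minimum = (7-1) × 5 + 1 = 6 × 5 + 1

31


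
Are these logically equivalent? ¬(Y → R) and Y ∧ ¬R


Expression 1: ¬(Y → R)
Expression 2: Y ∧ ¬R
Truth table (Y R | Expr1 Expr2):
  T T |   F     F
  T F |   T     T
  F T |   F     F
  F F |   F     F
All 4 rows agree, so the expressions are logically equivalent.

Yes


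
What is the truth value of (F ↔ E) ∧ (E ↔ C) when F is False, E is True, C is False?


F = False, E = True, C = False
Step 1: F ↔ E is true when F and E have the same value. Result: False
Step 2: E ↔ C is true when E and C have the same value. Result: False
Step 3: False ∧ False = False

False


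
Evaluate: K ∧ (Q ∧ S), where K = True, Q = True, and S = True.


K = True, Q = True, S = True
Step 1: Q ∧ S = True AND True = True
Step 2: K ∧ True = True AND True = True
AND is true only when ALL operands are true.

True


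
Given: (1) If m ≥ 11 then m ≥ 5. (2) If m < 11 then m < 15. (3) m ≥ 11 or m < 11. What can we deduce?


Constructive dilemma: (P → Q) ∧ (R → S), P ∨ R ⊢ Q ∨ S
Premise 1: m ≥ 11 → m ≥ 5
Premise 2: m < 11 → m < 15
Premise 3: m ≥ 11 ∨ m < 11
Case 1: Assuming m ≥ 11, then by Premise 1, m ≥ 5.
Case 2: Assuming m < 11, then by Premise 2, m < 15.
Since one of m ≥ 11 or m < 11 must hold, we get m ≥ 5 or m < 15.

m ≥ 5 or m < 15.


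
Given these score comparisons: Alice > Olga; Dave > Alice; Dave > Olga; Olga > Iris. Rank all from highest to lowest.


Constraints: Alice > Olga; Dave > Alice; Dave > Olga; Olga > Iris
Method: at each step, the next-highest is the one remaining person who never appears on the smaller side of a constraint between remaining people.
  Step 1: remaining {Dave, Iris, Alice, Olga}; on the smaller side: {Iris, Alice, Olga} → Dave is next (Dave > Alice; Dave > Olga).
  Step 2: remaining {Iris, Alice, Olga}; on the smaller side: {Iris, Olga} → Alice is next (Alice > Olga).
  Step 3: remaining {Iris, Olga}; on the smaller side: {Iris} → Olga is next (Olga > Iris).
  Step 4: only Iris remains → lowest.
Final ranking (highest to lowest):

Dave > Alice > Olga > Iris


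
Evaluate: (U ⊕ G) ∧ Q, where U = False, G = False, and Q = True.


U = False, G = False, Q = True
Step 1: U ⊕ G = False XOR False = False
Step 2: False ∧ Q = False AND True = False
XOR true when exactly one of U,G is true; then AND with Q.

False


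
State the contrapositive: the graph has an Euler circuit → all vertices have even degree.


Original: If the graph has an Euler circuit, then all vertices have even degree
Contrapositive: If ¬Q, then ¬P
Negate Q: not (all vertices have even degree)
Negate P: not (the graph has an Euler circuit)

If not (all vertices have even degree), then not (the graph has an Euler circuit).


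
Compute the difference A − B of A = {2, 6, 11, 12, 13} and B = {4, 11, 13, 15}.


A = {2, 6, 11, 12, 13}
B = {4, 11, 13, 15}
Operation: difference A − B
In A but not B: 2, 6, 12

{2, 6, 12}


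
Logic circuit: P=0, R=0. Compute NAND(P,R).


P AND R = 0
NOT(0) = 1

1


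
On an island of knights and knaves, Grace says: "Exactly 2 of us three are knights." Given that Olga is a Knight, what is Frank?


Grace claims exactly 2 knights among Grace, Olga, Frank.
Given: Olga is a Knight.

Case 1: Grace is a Knight (tells truth)
  Then exactly 2 of the three are knights.
  Counting Grace, Olga: 2 knight(s) so far. Need 0 more → Frank = Knave.
Case 2: Grace is a Knave (lies)
  Then the count is NOT 2.
  If Frank = Knight, count = 2 = 2 → claim would be true, contradicts lie.
  If Frank = Knave, count = 1 ≠ 2 → lie confirmed ✓

Frank is a Knave.

Knave


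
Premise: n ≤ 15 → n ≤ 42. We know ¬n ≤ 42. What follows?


Modus tollens: P → Q, ¬Q ⊢ ¬P
P: n ≤ 15
Q: n ≤ 42
We have P → Q and Q is false.
By modus tollens, P must be false.

It is not the case that n ≤ 15


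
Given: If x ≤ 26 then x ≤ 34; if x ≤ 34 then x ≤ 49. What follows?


Hypothetical syllogism: P → Q, Q → R ⊢ P → R
Premise 1: x ≤ 26 → x ≤ 34
Premise 2: x ≤ 34 → x ≤ 49
Chain the implications: the middle term (x ≤ 34) links the two.
Conclusion: If x ≤ 26, then x ≤ 49.

If x ≤ 26, then x ≤ 49.


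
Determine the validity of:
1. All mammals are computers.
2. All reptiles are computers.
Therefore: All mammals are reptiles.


Premise 1: All mammals are computers.
Premise 2: All reptiles are computers.
Conclusion: All mammals are reptiles.
Fallacy: undistributed middle. computers is predicate in both.
Counterexample: mammals and reptiles could be disjoint subsets of computers.

Invalid


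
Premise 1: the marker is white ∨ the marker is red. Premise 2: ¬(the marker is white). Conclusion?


Disjunctive syllogism: P ∨ Q, ¬P ⊢ Q
Disjunction: the marker is white ∨ the marker is red
We know it is not the case that the marker is white.
By disjunctive syllogism, the other disjunct must be true.

The marker is red


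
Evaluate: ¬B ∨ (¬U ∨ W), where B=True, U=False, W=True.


B = True, U = False, W = True
Expression: ¬B ∨ (¬U ∨ W)
Step 1: ¬U = NOT False = True
Step 2: ¬U ∨ W = True OR True = True
Step 3: ¬B = NOT True = False
Step 4: (False) ∨ (True) = False OR True = True

True


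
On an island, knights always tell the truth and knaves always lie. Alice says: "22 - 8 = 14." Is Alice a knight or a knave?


Statement: "22 - 8 = 14."
Actual: 22 - 8 = 14
Claimed: 14
Statement is TRUE → Alice tells the truth → Knight

Knight


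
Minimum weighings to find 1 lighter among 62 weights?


Each weighing has 3 outcomes (left heavy / balance / right heavy), so k weighings distinguish at most 3^k cases; splitting into three near-equal groups achieves this.
Need 3^k ≥ 62: 3^3 = 27 < 62 ≤ 3^4 = 81
k = ⌈log₃(62)⌉ = 4

4


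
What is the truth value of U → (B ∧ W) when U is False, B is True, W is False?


U = False, B = True, W = False
Step 1: B ∧ W = True AND False = False
Step 2: U → (False): false only when U=True and consequent=False.
Result: True

True


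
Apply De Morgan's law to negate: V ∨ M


De Morgan's law: ¬(P ∨ Q) ≡ ¬P ∧ ¬Q
¬(V ∨ M) = ¬V ∧ ¬M

¬V ∧ ¬M


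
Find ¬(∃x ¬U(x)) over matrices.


Original: ∃x ¬U(x)
Rule: ¬∀→∃, ¬∃→∀, negate predicate.
Negation: ∀x U(x)

∀x U(x)


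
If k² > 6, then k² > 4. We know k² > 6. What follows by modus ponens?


Modus ponens: P → Q, P ⊢ Q
P: k² > 6
Q: k² > 4
We have P → Q and P is true.
By modus ponens, Q must be true.

k² > 4


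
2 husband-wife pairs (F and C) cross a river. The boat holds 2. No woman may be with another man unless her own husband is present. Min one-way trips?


Label couples F and C.
1. WF+WC → (far: WF,WC; near: HF,HC)
2. WF ←   (far: WC; near: HF,HC,WF)
3. HF+HC → (far: HF,HC,WC; near: WF)
4. HF ←   (far: HC,WC; near: HF,WF)  — HF returns, since WF is alone on near bank
5. HF+WF → (far: all four; near: empty)
Every state respects the constraint.
Minimum trips = 5

5


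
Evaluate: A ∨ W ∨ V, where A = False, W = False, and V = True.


A = False, W = False, V = True
Step 1: A ∨ W = False OR False = False
Step 2: False ∨ V = False OR True = True
OR is true when at least one operand is true.

True


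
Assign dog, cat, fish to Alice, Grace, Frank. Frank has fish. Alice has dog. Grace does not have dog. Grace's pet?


From clues:
  Frank → fish
  Alice → dog
By elimination, Grace gets the remaining.

cat


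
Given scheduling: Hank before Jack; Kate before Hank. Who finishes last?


Constraints: Hank before Jack; Kate before Hank
The last task can have nothing scheduled after it, so it must never appear on the left of a 'before'.
Tasks appearing before some other task: Hank, Kate.
The only task not in that list is Jack → it is last.

Jack


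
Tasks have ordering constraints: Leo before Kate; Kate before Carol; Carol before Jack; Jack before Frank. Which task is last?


Constraints: Leo before Kate; Kate before Carol; Carol before Jack; Jack before Frank
The last task can have nothing scheduled after it, so it must never appear on the left of a 'before'.
Tasks appearing before some other task: Leo, Kate, Carol, Jack.
The only task not in that list is Frank → it is last.

Frank


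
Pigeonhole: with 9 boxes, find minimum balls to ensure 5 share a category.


Pigeonhole: to guarantee k in one of n categories, need (k-1)×n + 1.
k = 5, n = 9
Minimum = (5-1) × 9 + 1 = 4 × 9 + 1

37


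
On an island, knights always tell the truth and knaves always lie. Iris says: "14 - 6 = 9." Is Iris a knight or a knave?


Statement: "14 - 6 = 9."
Actual: 14 - 6 = 8
Claimed: 9
Statement is FALSE → Iris lies → Knave

Knave


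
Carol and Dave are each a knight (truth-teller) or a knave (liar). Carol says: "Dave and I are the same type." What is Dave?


Carol says: "Dave and I are the same type."
Case 1: Carol is a Knight (truth-teller)
  Statement is true → they ARE the same → Dave is also a Knight
Case 2: Carol is a Knave (liar)
  Statement is false → they are NOT the same → Dave is a Knight
In both cases, Dave is a Knight.

Knight


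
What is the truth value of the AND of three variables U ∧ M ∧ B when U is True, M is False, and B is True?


U = True, M = False, B = True
Step 1: U ∧ M = True AND False = False
Step 2: (False) ∧ B = (False) AND True = False
AND is true only when ALL operands are true.

False


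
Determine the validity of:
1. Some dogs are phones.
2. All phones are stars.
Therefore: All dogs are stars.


Premise 1: Some dogs are phones.
Premise 2: All phones are stars.
Conclusion: All dogs are stars.
Fallacy: illicit minor. The minor term (dogs) is distributed in the conclusion ('All dogs ...') but undistributed in its premise ('Some dogs are phones' doesn't cover all dogs).
Only 'Some dogs are stars' follows, not 'All'.

Invalid


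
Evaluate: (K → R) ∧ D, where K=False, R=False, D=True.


K = False, R = False, D = True
Expression: (K → R) ∧ D
Step 1: K → R = False → False (false only if K=True, R=False) = True
Step 2: (True) ∧ D = True AND True = True

True


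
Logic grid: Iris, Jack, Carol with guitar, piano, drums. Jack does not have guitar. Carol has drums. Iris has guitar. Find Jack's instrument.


From clues:
  Carol → drums
  Iris → guitar
By elimination, Jack gets the remaining.

piano


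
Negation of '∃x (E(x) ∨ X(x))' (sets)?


Original: ∃x (E(x) ∨ X(x))
Rule: ¬∀→∃, ¬∃→∀, negate predicate.
Negation: ∀x (¬E(x) ∧ ¬X(x))

∀x (¬E(x) ∧ ¬X(x))


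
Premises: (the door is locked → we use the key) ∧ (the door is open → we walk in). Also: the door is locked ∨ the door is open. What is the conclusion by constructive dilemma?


Constructive dilemma: (P → Q) ∧ (R → S), P ∨ R ⊢ Q ∨ S
Premise 1: the door is locked → we use the key
Premise 2: the door is open → we walk in
Premise 3: the door is locked ∨ the door is open
Case 1: Assuming the door is locked, then by Premise 1, we use the key.
Case 2: Assuming the door is open, then by Premise 2, we walk in.
Since one of the door is locked or the door is open must hold, we get we use the key or we walk in.

We use the key or we walk in.


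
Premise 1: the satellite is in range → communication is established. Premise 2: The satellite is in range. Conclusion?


Modus ponens: P → Q, P ⊢ Q
P: the satellite is in range
Q: communication is established
We have P → Q and P is true.
By modus ponens, Q must be true.

Communication is established


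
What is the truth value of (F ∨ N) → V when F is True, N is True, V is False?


F = True, N = True, V = False
Step 1: F ∨ N = True OR True = True
Step 2: (True) → V: false only when antecedent=True and V=False.
Result: False

False


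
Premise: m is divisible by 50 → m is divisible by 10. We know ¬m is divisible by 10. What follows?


Modus tollens: P → Q, ¬Q ⊢ ¬P
P: m is divisible by 50
Q: m is divisible by 10
We have P → Q and Q is false.
By modus tollens, P must be false.

It is not the case that m is divisible by 50


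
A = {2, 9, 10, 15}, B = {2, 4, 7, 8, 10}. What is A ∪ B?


A = {2, 9, 10, 15}
B = {2, 4, 7, 8, 10}
Operation: union
All elements combined: 2, 4, 7, 8, 9, 10, 15

{2, 4, 7, 8, 9, 10, 15}


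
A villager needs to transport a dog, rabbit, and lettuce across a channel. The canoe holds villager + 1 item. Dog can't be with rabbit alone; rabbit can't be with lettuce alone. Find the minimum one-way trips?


1. villager+rabbit → 2. villager ← 3. villager+dog → 4. villager+rabbit ← 5. villager+lettuce → 6. villager ← 7. villager+rabbit →
Minimum trips = 7

7


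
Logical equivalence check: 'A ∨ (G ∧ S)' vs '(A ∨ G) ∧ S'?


Expression 1: A ∨ (G ∧ S)
Expression 2: (A ∨ G) ∧ S
Truth table (A G S | Expr1 Expr2):
  T T T |   T     T
  T T F |   T     F   ← differ
  T F T |   T     T
  T F F |   T     F   ← differ
  F T T |   T     T
  F T F |   F     F
  F F T |   F     F
  F F F |   F     F
Counterexample: A=T, G=T, S=F gives Expr1 = T but Expr2 = F, so the expressions are NOT logically equivalent.

No


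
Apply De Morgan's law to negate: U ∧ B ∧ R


De Morgan's law: ¬(P ∧ Q ∧ R) ≡ ¬P ∨ ¬Q ∨ ¬R
¬(U ∧ B ∧ R) = ¬U ∨ ¬B ∨ ¬R

¬U ∨ ¬B ∨ ¬R


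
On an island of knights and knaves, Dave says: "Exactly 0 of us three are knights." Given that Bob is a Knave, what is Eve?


Dave claims exactly 0 knights among Dave, Bob, Eve.
Given: Bob is a Knave.

Case 1: Dave is a Knight (tells truth)
  Then exactly 0 of the three are knights.
  Counting Dave, Bob: 1 knight(s) so far. Need -1 more → impossible.
Case 2: Dave is a Knave (lies)
  Then the count is NOT 0.
  If Eve = Knave, count = 0 = 0 → claim would be true, contradicts lie.
  If Eve = Knight, count = 1 ≠ 0 → lie confirmed ✓

Eve is a Knight.

Knight


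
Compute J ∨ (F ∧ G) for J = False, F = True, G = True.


J = False, F = True, G = True
Step 1: F ∧ G = True AND True = True
Step 2: J ∨ True = False OR True = True
AND evaluated first (higher precedence); then OR applied.

True


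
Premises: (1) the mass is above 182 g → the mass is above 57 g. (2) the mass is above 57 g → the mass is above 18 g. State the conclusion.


Hypothetical syllogism: P → Q, Q → R ⊢ P → R
Premise 1: the mass is above 182 g → the mass is above 57 g
Premise 2: the mass is above 57 g → the mass is above 18 g
Chain the implications: the middle term (the mass is above 57 g) links the two.
Conclusion: If the mass is above 182 g, then the mass is above 18 g.

If the mass is above 182 g, then the mass is above 18 g.


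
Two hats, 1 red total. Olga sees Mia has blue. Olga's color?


Total red = 1, Mia = blue
Red accounted for: 0
Remaining for Olga: 1
Olga's hat is red.

red


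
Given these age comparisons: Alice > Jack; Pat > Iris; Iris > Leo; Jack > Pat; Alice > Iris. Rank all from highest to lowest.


Constraints: Alice > Jack; Pat > Iris; Iris > Leo; Jack > Pat; Alice > Iris
Method: at each step, the next-highest is the one remaining person who never appears on the smaller side of a constraint between remaining people.
  Step 1: remaining {Alice, Pat, Leo, Iris, Jack}; on the smaller side: {Pat, Leo, Iris, Jack} → Alice is next (Alice > Jack; Alice > Iris).
  Step 2: remaining {Pat, Leo, Iris, Jack}; on the smaller side: {Pat, Leo, Iris} → Jack is next (Jack > Pat).
  Step 3: remaining {Pat, Leo, Iris}; on the smaller side: {Leo, Iris} → Pat is next (Pat > Iris).
  Step 4: remaining {Leo, Iris}; on the smaller side: {Leo} → Iris is next (Iris > Leo).
  Step 5: only Leo remains → lowest.
Final ranking (highest to lowest):

Alice > Jack > Pat > Iris > Leo


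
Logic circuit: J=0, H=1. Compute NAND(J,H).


J AND H = 0
NOT(0) = 1

1


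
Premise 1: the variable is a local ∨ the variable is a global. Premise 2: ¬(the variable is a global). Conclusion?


Disjunctive syllogism: P ∨ Q, ¬P ⊢ Q
Disjunction: the variable is a local ∨ the variable is a global
We know it is not the case that the variable is a global.
By disjunctive syllogism, the other disjunct must be true.

The variable is a local


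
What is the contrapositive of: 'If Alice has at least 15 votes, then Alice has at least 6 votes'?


Original: If Alice has at least 15 votes, then Alice has at least 6 votes
Contrapositive: If ¬Q, then ¬P
Negate Q: not (Alice has at least 6 votes)
Negate P: not (Alice has at least 15 votes)

If not (Alice has at least 6 votes), then not (Alice has at least 15 votes).


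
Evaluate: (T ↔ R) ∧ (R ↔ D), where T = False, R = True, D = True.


T = False, R = True, D = True
Step 1: T ↔ R is true when T and R have the same value. Result: False
Step 2: R ↔ D is true when R and D have the same value. Result: True
Step 3: False ∧ True = False

False


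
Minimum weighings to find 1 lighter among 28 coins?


Each weighing has 3 outcomes (left heavy / balance / right heavy), so k weighings distinguish at most 3^k cases; splitting into three near-equal groups achieves this.
Need 3^k ≥ 28: 3^3 = 27 < 28 ≤ 3^4 = 81
k = ⌈log₃(28)⌉ = 4

4


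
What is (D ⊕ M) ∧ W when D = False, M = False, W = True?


D = False, M = False, W = True
Step 1: D ⊕ M = False XOR False = False
Step 2: False ∧ W = False AND True = False
XOR true when exactly one of D,M is true; then AND with W.

False


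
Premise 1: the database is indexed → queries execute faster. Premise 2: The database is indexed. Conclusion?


Modus ponens: P → Q, P ⊢ Q
P: the database is indexed
Q: queries execute faster
We have P → Q and P is true.
By modus ponens, Q must be true.

Queries execute faster


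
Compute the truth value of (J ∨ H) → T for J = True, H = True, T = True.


J = True, H = True, T = True
Step 1: J ∨ H = True OR True = True
Step 2: (True) → T: false only when antecedent=True and T=False.
Result: True

True


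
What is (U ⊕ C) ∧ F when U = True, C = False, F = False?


U = True, C = False, F = False
Step 1: U ⊕ C = True XOR False = True
Step 2: True ∧ F = True AND False = False
XOR true when exactly one of U,C is true; then AND with F.

False


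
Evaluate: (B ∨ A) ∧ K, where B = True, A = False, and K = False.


B = True, A = False, K = False
Step 1: B ∨ A = True OR False = True
Step 2: True ∧ K = True AND False = False
OR is true when at least one operand is true; AND requires both.

False


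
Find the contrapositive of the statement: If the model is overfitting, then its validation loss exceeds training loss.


Original: If the model is overfitting, then its validation loss exceeds training loss
Contrapositive: If ¬Q, then ¬P
Negate Q: not (its validation loss exceeds training loss)
Negate P: not (the model is overfitting)

If not (its validation loss exceeds training loss), then not (the model is overfitting).


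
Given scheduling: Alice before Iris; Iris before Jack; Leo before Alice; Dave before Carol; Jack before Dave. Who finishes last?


Constraints: Alice before Iris; Iris before Jack; Leo before Alice; Dave before Carol; Jack before Dave
The last task can have nothing scheduled after it, so it must never appear on the left of a 'before'.
Tasks appearing before some other task: Alice, Iris, Leo, Dave, Jack.
The only task not in that list is Carol → it is last.

Carol


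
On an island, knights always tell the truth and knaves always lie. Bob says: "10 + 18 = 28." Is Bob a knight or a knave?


Statement: "10 + 18 = 28."
Actual: 10 + 18 = 28
Claimed: 28
Statement is TRUE → Bob tells the truth → Knight

Knight


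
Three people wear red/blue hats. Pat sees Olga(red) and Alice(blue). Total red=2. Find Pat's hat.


Total red = 2, seen red = 1
Own red = 2 - 1 = 1
Pat's hat is red.

red


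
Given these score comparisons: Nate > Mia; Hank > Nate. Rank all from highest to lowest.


Constraints: Nate > Mia; Hank > Nate
Method: at each step, the next-highest is the one remaining person who never appears on the smaller side of a constraint between remaining people.
  Step 1: remaining {Nate, Mia, Hank}; on the smaller side: {Nate, Mia} → Hank is next (Hank > Nate).
  Step 2: remaining {Nate, Mia}; on the smaller side: {Mia} → Nate is next (Nate > Mia).
  Step 3: only Mia remains → lowest.
Final ranking (highest to lowest):

Hank > Nate > Mia


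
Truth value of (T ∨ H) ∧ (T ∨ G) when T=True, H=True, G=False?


T = True, H = True, G = False
Expression: (T ∨ H) ∧ (T ∨ G)
Step 1: T ∨ H = True OR True = True
Step 2: T ∨ G = True OR False = True
Step 3: (True) ∧ (True) = True AND True = True

True


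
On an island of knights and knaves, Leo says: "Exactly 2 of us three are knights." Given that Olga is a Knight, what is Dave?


Leo claims exactly 2 knights among Leo, Olga, Dave.
Given: Olga is a Knight.

Case 1: Leo is a Knight (tells truth)
  Then exactly 2 of the three are knights.
  Counting Leo, Olga: 2 knight(s) so far. Need 0 more → Dave = Knave.
Case 2: Leo is a Knave (lies)
  Then the count is NOT 2.
  If Dave = Knight, count = 2 = 2 → claim would be true, contradicts lie.
  If Dave = Knave, count = 1 ≠ 2 → lie confirmed ✓

Dave is a Knave.

Knave


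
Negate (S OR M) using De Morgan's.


De Morgan's law: ¬(P ∨ Q) ≡ ¬P ∧ ¬Q
¬(S ∨ M) = ¬S ∧ ¬M

¬S ∧ ¬M


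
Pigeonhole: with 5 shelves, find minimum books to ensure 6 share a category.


Pigeonhole: to guarantee k in one of n categories, need (k-1)×n + 1.
k = 6, n = 5
Minimum = (6-1) × 5 + 1 = 5 × 5 + 1

26


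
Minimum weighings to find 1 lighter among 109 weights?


Each weighing has 3 outcomes (left heavy / balance / right heavy), so k weighings distinguish at most 3^k cases; splitting into three near-equal groups achieves this.
Need 3^k ≥ 109: 3^4 = 81 < 109 ≤ 3^5 = 243
k = ⌈log₃(109)⌉ = 5

5


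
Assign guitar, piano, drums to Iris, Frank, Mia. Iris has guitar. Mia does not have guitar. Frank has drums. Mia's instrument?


From clues:
  Iris → guitar
  Frank → drums
By elimination, Mia gets the remaining.

piano


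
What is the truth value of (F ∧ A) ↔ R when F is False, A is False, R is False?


F = False, A = False, R = False
Step 1: F ∧ A = False AND False = False
Step 2: (False) ↔ R: true when both sides have same truth value.
Result: False ↔ False = True

True


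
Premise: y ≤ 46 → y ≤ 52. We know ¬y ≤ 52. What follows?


Modus tollens: P → Q, ¬Q ⊢ ¬P
P: y ≤ 46
Q: y ≤ 52
We have P → Q and Q is false.
By modus tollens, P must be false.

It is not the case that y ≤ 46


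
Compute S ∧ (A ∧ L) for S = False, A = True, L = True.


S = False, A = True, L = True
Step 1: A ∧ L = True AND True = True
Step 2: S ∧ True = False AND True = False
AND is true only when ALL operands are true.

False


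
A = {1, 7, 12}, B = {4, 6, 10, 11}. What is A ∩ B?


A = {1, 7, 12}
B = {4, 6, 10, 11}
Operation: intersection
Elements in both: none

∅


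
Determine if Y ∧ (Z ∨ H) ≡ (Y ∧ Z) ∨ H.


Expression 1: Y ∧ (Z ∨ H)
Expression 2: (Y ∧ Z) ∨ H
Truth table (Y Z H | Expr1 Expr2):
  T T T |   T     T
  T T F |   T     T
  T F T |   T     T
  T F F |   F     F
  F T T |   F     T   ← differ
  F T F |   F     F
  F F T |   F     T   ← differ
  F F F |   F     F
Counterexample: Y=F, Z=T, H=T gives Expr1 = F but Expr2 = T, so the expressions are NOT logically equivalent.

No


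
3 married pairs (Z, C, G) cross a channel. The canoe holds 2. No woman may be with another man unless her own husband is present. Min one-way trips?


Label couples Z, C, G (H = husband, W = wife).
Counting alone: 6 people, the canoe carries 2 and someone must bring it back, so each round trip nets at most +1 on the far side until the last crossing → at least 9 trips. The jealousy constraint makes 9 impossible; the shortest valid schedule has 11:
1. WZ+WC →  (far: WZ,WC; near: HZ,HC,HG,WG)
2. WZ ←       (far: WC; near: HZ,HC,HG,WZ,WG)
3. WZ+WG →  (far: WZ,WC,WG; near: HZ,HC,HG)
4. WZ ←       (far: WC,WG; near: HZ,HC,HG,WZ)
5. HC+HG →  (far: HC,WC,HG,WG; near: HZ,WZ)
6. HC+WC ←  (far: HG,WG; near: HZ,WZ,HC,WC)
7. HZ+HC →  (far: HZ,HC,HG,WG; near: WZ,WC)
8. WG ←       (far: HZ,HC,HG; near: WZ,WC,WG)
9. WZ+WC →  (far: HZ,WZ,HC,WC,HG; near: WG)
10. HG ←      (far: HZ,WZ,HC,WC; near: HG,WG)
11. HG+WG → (far: all six; near: empty)
In every state each wife is either with her husband or with no other man.
Minimum trips = 11

11


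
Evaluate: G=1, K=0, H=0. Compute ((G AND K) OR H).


G AND K = 1&0 = 0
0 OR 0 = 0

0
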